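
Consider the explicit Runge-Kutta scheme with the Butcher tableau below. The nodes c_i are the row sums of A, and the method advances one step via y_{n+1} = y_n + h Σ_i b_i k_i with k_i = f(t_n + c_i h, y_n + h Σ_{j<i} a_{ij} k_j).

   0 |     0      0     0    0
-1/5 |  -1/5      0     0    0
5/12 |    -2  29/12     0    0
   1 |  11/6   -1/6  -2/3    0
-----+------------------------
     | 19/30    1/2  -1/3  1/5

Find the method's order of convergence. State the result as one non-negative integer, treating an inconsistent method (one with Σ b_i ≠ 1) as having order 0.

1

b = (19/30, 1/2, -1/3, 1/5)
c = (0, -1/5, 5/12, 1)
Ac = (0, 0, -29/60, -11/45)
Σ b_i: 19/30·1 + 1/2·1 + (-1/3)·1 + 1/5·1 = 1 ✓
b·c: 1/2·(-1/5) + (-1/3)·5/12 + 1/5·1 = -7/180 ≠ 1/2 ⇒ order 1.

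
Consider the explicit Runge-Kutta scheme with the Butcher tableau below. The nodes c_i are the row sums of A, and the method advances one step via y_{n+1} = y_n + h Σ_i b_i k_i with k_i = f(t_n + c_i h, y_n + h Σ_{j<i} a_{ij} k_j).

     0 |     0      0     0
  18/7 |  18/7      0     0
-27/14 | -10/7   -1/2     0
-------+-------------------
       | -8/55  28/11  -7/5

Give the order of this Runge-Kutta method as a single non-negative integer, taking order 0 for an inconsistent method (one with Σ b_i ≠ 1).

b = (-8/55, 28/11, -7/5)
c = (0, 18/7, -27/14)
Ac = (0, 0, -9/7)
Σ b_i: (-8/55)·1 + 28/11·1 + (-7/5)·1 = 1 ✓
b·c: 28/11·18/7 + (-7/5)·(-27/14) = 1017/110 ≠ 1/2 ⇒ order 1.

1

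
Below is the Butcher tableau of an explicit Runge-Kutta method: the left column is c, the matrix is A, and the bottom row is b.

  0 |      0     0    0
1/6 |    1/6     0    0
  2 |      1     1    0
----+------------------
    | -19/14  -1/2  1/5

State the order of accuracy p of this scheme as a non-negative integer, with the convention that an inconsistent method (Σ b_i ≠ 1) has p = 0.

b = (-19/14, -1/2, 1/5)
c = (0, 1/6, 2)
Ac = (0, 0, 1/6)
Σ b_i: (-19/14)·1 + (-1/2)·1 + 1/5·1 = -58/35 ≠ 1 ⇒ order 0.

0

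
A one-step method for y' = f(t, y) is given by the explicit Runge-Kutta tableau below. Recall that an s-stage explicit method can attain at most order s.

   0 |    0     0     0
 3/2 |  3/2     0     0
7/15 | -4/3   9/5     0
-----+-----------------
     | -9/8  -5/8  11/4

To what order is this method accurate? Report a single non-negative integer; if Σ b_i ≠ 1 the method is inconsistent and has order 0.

b = (-9/8, -5/8, 11/4)
c = (0, 3/2, 7/15)
Ac = (0, 0, 27/10)
Σ b_i: (-9/8)·1 + (-5/8)·1 + 11/4·1 = 1 ✓
b·c: (-5/8)·3/2 + 11/4·7/15 = 83/240 ≠ 1/2 ⇒ order 1.

1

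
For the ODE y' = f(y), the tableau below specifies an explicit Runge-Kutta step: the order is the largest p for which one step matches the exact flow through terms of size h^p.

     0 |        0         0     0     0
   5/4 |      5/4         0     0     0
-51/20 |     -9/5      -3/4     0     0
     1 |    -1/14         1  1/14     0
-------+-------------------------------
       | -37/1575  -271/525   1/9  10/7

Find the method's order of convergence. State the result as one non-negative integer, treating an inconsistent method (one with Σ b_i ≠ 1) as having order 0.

b = (-37/1575, -271/525, 1/9, 10/7)
c = (0, 5/4, -51/20, 1)
Ac = (0, 0, -15/16, 299/280)
Σ b_i: (-37/1575)·1 + (-271/525)·1 + 1/9·1 + 10/7·1 = 1 ✓
b·c: (-271/525)·5/4 + 1/9·(-51/20) + 10/7·1 = 1/2 ✓
b·c²: (-271/525)·25/16 + 1/9·2601/400 + 10/7·1 = 5647/4200 ≠ 1/3 ⇒ order 2.
b·Ac: 1/9·(-15/16) + 10/7·299/280 = 3343/2352 ≠ 1/6

2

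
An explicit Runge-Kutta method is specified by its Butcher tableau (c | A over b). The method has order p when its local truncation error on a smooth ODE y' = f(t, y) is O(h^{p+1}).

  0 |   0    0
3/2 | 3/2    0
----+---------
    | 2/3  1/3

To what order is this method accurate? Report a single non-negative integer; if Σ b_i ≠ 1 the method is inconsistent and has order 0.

2

b = (2/3, 1/3)
c = (0, 3/2)
Σ b_i: 2/3·1 + 1/3·1 = 1 ✓
b·c: 1/3·3/2 = 1/2 ✓; 2 stages ⇒ order 2.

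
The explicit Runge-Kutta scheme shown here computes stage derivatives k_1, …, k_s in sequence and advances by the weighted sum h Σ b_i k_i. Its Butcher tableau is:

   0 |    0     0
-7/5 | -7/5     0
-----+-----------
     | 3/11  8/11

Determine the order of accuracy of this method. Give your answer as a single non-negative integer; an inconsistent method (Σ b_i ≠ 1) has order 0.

1

b = (3/11, 8/11)
c = (0, -7/5)
Σ b_i: 3/11·1 + 8/11·1 = 1 ✓
b·c: 8/11·(-7/5) = -56/55 ≠ 1/2 ⇒ order 1.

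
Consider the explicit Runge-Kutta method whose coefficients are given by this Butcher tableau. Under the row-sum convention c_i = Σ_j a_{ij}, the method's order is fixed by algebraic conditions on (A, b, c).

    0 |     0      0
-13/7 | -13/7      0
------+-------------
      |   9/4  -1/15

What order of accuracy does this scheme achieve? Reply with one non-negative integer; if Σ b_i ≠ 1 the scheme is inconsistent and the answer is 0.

0

b = (9/4, -1/15)
c = (0, -13/7)
Σ b_i: 9/4·1 + (-1/15)·1 = 131/60 ≠ 1 ⇒ order 0.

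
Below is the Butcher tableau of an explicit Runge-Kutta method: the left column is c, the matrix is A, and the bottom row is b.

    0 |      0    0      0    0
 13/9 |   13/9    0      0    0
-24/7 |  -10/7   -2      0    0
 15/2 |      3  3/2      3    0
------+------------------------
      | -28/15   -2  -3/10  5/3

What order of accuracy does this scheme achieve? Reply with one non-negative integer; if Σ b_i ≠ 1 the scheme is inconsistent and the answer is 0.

0

b = (-28/15, -2, -3/10, 5/3)
c = (0, 13/9, -24/7, 15/2)
Ac = (0, 0, -26/9, -341/42)
Σ b_i: (-28/15)·1 + (-2)·1 + (-3/10)·1 + 5/3·1 = -5/2 ≠ 1 ⇒ order 0.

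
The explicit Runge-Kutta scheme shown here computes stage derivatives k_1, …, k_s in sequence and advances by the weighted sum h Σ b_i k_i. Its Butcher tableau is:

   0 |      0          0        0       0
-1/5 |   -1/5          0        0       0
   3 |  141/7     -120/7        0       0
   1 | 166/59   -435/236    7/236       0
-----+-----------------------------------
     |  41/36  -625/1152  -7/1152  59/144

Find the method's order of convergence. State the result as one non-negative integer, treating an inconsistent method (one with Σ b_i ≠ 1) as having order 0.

4

b = (41/36, -625/1152, -7/1152, 59/144)
c = (0, -1/5, 3, 1)
Ac = (0, 0, 24/7, 27/59)
Σ b_i: 41/36·1 + (-625/1152)·1 + (-7/1152)·1 + 59/144·1 = 1 ✓
b·c: (-625/1152)·(-1/5) + (-7/1152)·3 + 59/144·1 = 1/2 ✓
b·c²: (-625/1152)·1/25 + (-7/1152)·9 + 59/144·1 = 1/3 ✓
b·Ac: (-7/1152)·24/7 + 59/144·27/59 = 1/6 ✓
b·c³: (-625/1152)·(-1/125) + (-7/1152)·27 + 59/144·1 = 1/4 ✓
b·(c∘Ac): (-7/1152)·72/7 + 59/144·27/59 = 1/8 ✓
b·Ac²: (-7/1152)·(-24/35) + 59/144·57/295 = 1/12 ✓
b·A²c: 59/144·6/59 = 1/24 ✓; 4 stages ⇒ order 4.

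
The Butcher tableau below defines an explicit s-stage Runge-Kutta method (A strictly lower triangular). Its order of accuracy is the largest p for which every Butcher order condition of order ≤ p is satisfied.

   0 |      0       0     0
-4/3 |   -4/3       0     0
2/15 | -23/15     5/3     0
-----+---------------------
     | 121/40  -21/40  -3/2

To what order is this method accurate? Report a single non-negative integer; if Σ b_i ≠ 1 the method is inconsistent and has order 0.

2

b = (121/40, -21/40, -3/2)
c = (0, -4/3, 2/15)
Ac = (0, 0, -20/9)
Σ b_i: 121/40·1 + (-21/40)·1 + (-3/2)·1 = 1 ✓
b·c: (-21/40)·(-4/3) + (-3/2)·2/15 = 1/2 ✓
b·c²: (-21/40)·16/9 + (-3/2)·4/225 = -24/25 ≠ 1/3 ⇒ order 2.
b·Ac: (-3/2)·(-20/9) = 10/3 ≠ 1/6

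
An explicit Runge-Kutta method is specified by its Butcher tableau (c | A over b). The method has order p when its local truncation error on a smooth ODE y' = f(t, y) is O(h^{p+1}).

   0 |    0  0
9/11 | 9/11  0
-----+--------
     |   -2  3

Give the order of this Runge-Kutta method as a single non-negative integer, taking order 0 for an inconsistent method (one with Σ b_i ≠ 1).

b = (-2, 3)
c = (0, 9/11)
Σ b_i: (-2)·1 + 3·1 = 1 ✓
b·c: 3·9/11 = 27/11 ≠ 1/2 ⇒ order 1.

1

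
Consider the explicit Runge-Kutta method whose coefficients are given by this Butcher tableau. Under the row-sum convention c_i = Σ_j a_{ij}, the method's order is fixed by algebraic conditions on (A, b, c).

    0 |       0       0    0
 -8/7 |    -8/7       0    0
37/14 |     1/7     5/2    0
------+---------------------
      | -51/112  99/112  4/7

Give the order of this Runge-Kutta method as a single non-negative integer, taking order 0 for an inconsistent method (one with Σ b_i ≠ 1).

b = (-51/112, 99/112, 4/7)
c = (0, -8/7, 37/14)
Ac = (0, 0, -20/7)
Σ b_i: (-51/112)·1 + 99/112·1 + 4/7·1 = 1 ✓
b·c: 99/112·(-8/7) + 4/7·37/14 = 1/2 ✓
b·c²: 99/112·64/49 + 4/7·1369/196 = 1765/343 ≠ 1/3 ⇒ order 2.
b·Ac: 4/7·(-20/7) = -80/49 ≠ 1/6

2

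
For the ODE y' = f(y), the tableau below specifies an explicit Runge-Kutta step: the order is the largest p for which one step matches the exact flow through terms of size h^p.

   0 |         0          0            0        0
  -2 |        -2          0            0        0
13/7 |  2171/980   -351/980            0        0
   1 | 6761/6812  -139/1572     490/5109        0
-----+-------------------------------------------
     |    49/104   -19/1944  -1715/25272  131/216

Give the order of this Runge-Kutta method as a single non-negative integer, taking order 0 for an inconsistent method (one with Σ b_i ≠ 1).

4

b = (49/104, -19/1944, -1715/25272, 131/216)
c = (0, -2, 13/7, 1)
Ac = (0, 0, 351/490, 93/262)
Σ b_i: 49/104·1 + (-19/1944)·1 + (-1715/25272)·1 + 131/216·1 = 1 ✓
b·c: (-19/1944)·(-2) + (-1715/25272)·13/7 + 131/216·1 = 1/2 ✓
b·c²: (-19/1944)·4 + (-1715/25272)·169/49 + 131/216·1 = 1/3 ✓
b·Ac: (-1715/25272)·351/490 + 131/216·93/262 = 1/6 ✓
b·c³: (-19/1944)·(-8) + (-1715/25272)·2197/343 + 131/216·1 = 1/4 ✓
b·(c∘Ac): (-1715/25272)·4563/3430 + 131/216·93/262 = 1/8 ✓
b·Ac²: (-1715/25272)·(-351/245) + 131/216·(-3/131) = 1/12 ✓
b·A²c: 131/216·9/131 = 1/24 ✓; 4 stages ⇒ order 4.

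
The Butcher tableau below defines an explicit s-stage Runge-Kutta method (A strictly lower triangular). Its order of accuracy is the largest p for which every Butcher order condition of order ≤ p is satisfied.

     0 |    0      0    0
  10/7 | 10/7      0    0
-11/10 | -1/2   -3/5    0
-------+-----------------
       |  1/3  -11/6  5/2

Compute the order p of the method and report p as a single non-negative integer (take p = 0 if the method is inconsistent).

1

b = (1/3, -11/6, 5/2)
c = (0, 10/7, -11/10)
Ac = (0, 0, -6/7)
Σ b_i: 1/3·1 + (-11/6)·1 + 5/2·1 = 1 ✓
b·c: (-11/6)·10/7 + 5/2·(-11/10) = -451/84 ≠ 1/2 ⇒ order 1.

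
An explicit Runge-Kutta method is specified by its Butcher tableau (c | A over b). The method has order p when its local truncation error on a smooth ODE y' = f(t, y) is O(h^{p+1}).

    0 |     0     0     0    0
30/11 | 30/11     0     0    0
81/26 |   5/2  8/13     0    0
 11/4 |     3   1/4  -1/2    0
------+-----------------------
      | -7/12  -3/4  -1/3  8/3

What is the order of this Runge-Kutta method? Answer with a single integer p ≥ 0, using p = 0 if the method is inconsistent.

1

b = (-7/12, -3/4, -1/3, 8/3)
c = (0, 30/11, 81/26, 11/4)
Ac = (0, 0, 240/143, -501/572)
Σ b_i: (-7/12)·1 + (-3/4)·1 + (-1/3)·1 + 8/3·1 = 1 ✓
b·c: (-3/4)·30/11 + (-1/3)·81/26 + 8/3·11/4 = 1823/429 ≠ 1/2 ⇒ order 1.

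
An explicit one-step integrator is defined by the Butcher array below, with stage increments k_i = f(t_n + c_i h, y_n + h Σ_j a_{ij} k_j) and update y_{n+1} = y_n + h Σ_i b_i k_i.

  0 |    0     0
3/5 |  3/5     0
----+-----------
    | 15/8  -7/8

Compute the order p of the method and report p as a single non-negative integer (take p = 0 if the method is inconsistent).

b = (15/8, -7/8)
c = (0, 3/5)
Σ b_i: 15/8·1 + (-7/8)·1 = 1 ✓
b·c: (-7/8)·3/5 = -21/40 ≠ 1/2 ⇒ order 1.

1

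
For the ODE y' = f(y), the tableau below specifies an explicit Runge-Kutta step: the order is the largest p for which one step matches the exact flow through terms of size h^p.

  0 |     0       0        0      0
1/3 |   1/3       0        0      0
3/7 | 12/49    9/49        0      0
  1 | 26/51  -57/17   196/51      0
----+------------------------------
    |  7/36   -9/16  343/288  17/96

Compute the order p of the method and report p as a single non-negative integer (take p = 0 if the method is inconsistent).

4

b = (7/36, -9/16, 343/288, 17/96)
c = (0, 1/3, 3/7, 1)
Ac = (0, 0, 3/49, 9/17)
Σ b_i: 7/36·1 + (-9/16)·1 + 343/288·1 + 17/96·1 = 1 ✓
b·c: (-9/16)·1/3 + 343/288·3/7 + 17/96·1 = 1/2 ✓
b·c²: (-9/16)·1/9 + 343/288·9/49 + 17/96·1 = 1/3 ✓
b·Ac: 343/288·3/49 + 17/96·9/17 = 1/6 ✓
b·c³: (-9/16)·1/27 + 343/288·27/343 + 17/96·1 = 1/4 ✓
b·(c∘Ac): 343/288·9/343 + 17/96·9/17 = 1/8 ✓
b·Ac²: 343/288·1/49 + 17/96·1/3 = 1/12 ✓
b·A²c: 17/96·4/17 = 1/24 ✓; 4 stages ⇒ order 4.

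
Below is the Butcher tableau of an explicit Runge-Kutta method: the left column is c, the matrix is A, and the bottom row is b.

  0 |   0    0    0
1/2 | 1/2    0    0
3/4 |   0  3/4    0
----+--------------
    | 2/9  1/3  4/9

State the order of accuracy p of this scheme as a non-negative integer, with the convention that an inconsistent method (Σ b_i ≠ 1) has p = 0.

3

b = (2/9, 1/3, 4/9)
c = (0, 1/2, 3/4)
Ac = (0, 0, 3/8)
Σ b_i: 2/9·1 + 1/3·1 + 4/9·1 = 1 ✓
b·c: 1/3·1/2 + 4/9·3/4 = 1/2 ✓
b·c²: 1/3·1/4 + 4/9·9/16 = 1/3 ✓
b·Ac: 4/9·3/8 = 1/6 ✓; 3 stages ⇒ order 3.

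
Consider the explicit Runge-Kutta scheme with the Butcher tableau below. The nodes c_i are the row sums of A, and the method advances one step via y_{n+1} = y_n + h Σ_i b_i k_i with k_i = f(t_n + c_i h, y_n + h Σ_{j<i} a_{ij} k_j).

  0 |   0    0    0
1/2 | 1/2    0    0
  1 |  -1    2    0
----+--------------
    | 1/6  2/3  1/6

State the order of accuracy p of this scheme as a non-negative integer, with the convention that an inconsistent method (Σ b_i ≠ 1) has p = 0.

3

b = (1/6, 2/3, 1/6)
c = (0, 1/2, 1)
Ac = (0, 0, 1)
Σ b_i: 1/6·1 + 2/3·1 + 1/6·1 = 1 ✓
b·c: 2/3·1/2 + 1/6·1 = 1/2 ✓
b·c²: 2/3·1/4 + 1/6·1 = 1/3 ✓
b·Ac: 1/6·1 = 1/6 ✓; 3 stages ⇒ order 3.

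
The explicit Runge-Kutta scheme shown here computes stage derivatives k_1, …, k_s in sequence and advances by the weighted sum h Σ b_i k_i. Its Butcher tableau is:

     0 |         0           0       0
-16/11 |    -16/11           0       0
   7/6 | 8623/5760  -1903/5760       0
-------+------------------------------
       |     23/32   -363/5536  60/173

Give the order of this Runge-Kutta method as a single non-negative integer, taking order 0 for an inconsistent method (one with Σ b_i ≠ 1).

b = (23/32, -363/5536, 60/173)
c = (0, -16/11, 7/6)
Ac = (0, 0, 173/360)
Σ b_i: 23/32·1 + (-363/5536)·1 + 60/173·1 = 1 ✓
b·c: (-363/5536)·(-16/11) + 60/173·7/6 = 1/2 ✓
b·c²: (-363/5536)·256/121 + 60/173·49/36 = 1/3 ✓
b·Ac: 60/173·173/360 = 1/6 ✓; 3 stages ⇒ order 3.

3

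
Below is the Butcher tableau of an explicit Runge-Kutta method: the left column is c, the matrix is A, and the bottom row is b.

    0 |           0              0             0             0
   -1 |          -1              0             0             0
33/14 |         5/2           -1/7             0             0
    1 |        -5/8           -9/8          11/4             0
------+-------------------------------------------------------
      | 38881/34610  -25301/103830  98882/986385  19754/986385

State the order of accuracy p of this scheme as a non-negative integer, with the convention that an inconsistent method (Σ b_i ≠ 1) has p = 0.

b = (38881/34610, -25301/103830, 98882/986385, 19754/986385)
c = (0, -1, 33/14, 1)
Ac = (0, 0, 1/7, 213/28)
Σ b_i: 38881/34610·1 + (-25301/103830)·1 + 98882/986385·1 + 19754/986385·1 = 1 ✓
b·c: (-25301/103830)·(-1) + 98882/986385·33/14 + 19754/986385·1 = 1/2 ✓
b·c²: (-25301/103830)·1 + 98882/986385·1089/196 + 19754/986385·1 = 1/3 ✓
b·Ac: 98882/986385·1/7 + 19754/986385·213/28 = 1/6 ✓
b·c³: (-25301/103830)·(-1) + 98882/986385·35937/2744 + 19754/986385·1 = 763923/484540 ≠ 1/4 ⇒ order 3.
b·(c∘Ac): 98882/986385·33/98 + 19754/986385·213/28 = 6441/34610 ≠ 1/8
b·Ac²: 98882/986385·(-1/7) + 19754/986385·11097/784 = 14866811/55237560 ≠ 1/12
b·A²c: 19754/986385·11/28 = 15521/1972770 ≠ 1/24

3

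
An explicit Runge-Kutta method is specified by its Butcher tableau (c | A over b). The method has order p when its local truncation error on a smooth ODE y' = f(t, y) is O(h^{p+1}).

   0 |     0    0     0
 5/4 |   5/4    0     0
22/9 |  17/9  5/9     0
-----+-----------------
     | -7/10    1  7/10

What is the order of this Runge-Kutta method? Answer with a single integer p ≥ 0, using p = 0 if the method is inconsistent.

b = (-7/10, 1, 7/10)
c = (0, 5/4, 22/9)
Ac = (0, 0, 25/36)
Σ b_i: (-7/10)·1 + 1·1 + 7/10·1 = 1 ✓
b·c: 1·5/4 + 7/10·22/9 = 533/180 ≠ 1/2 ⇒ order 1.

1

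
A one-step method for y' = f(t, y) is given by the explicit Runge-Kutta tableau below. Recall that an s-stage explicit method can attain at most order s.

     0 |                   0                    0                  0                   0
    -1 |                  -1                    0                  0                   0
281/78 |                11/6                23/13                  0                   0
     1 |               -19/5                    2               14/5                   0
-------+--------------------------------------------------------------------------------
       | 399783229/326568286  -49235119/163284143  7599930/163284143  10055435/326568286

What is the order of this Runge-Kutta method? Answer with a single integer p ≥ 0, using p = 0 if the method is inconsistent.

b = (399783229/326568286, -49235119/163284143, 7599930/163284143, 10055435/326568286)
c = (0, -1, 281/78, 1)
Ac = (0, 0, -23/13, 1577/195)
Σ b_i: 399783229/326568286·1 + (-49235119/163284143)·1 + 7599930/163284143·1 + 10055435/326568286·1 = 1 ✓
b·c: (-49235119/163284143)·(-1) + 7599930/163284143·281/78 + 10055435/326568286·1 = 1/2 ✓
b·c²: (-49235119/163284143)·1 + 7599930/163284143·78961/6084 + 10055435/326568286·1 = 1/3 ✓
b·Ac: 7599930/163284143·(-23/13) + 10055435/326568286·1577/195 = 1/6 ✓
b·c³: (-49235119/163284143)·(-1) + 7599930/163284143·22188041/474552 + 10055435/326568286·1 = 191694374777/76416978924 ≠ 1/4 ⇒ order 3.
b·(c∘Ac): 7599930/163284143·(-6463/1014) + 10055435/326568286·1577/195 = -46680787/979704858 ≠ 1/8
b·Ac²: 7599930/163284143·23/13 + 10055435/326568286·583147/15210 = 96504999793/76416978924 ≠ 1/12
b·A²c: 10055435/326568286·(-322/65) = -24906539/163284143 ≠ 1/24

3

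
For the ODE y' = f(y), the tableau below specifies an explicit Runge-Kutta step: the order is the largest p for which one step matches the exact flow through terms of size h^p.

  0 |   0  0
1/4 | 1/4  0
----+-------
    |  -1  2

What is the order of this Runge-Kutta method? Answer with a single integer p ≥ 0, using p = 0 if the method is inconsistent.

b = (-1, 2)
c = (0, 1/4)
Σ b_i: (-1)·1 + 2·1 = 1 ✓
b·c: 2·1/4 = 1/2 ✓; 2 stages ⇒ order 2.

2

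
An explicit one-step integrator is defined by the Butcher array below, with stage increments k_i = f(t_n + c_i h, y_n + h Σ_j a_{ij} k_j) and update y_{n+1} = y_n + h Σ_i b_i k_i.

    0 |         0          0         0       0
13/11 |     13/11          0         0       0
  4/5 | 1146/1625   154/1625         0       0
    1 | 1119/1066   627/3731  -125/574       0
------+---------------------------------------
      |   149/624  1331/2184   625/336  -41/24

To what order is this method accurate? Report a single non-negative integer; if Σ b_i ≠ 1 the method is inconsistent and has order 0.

4

b = (149/624, 1331/2184, 625/336, -41/24)
c = (0, 13/11, 4/5, 1)
Ac = (0, 0, 14/125, 1/41)
Σ b_i: 149/624·1 + 1331/2184·1 + 625/336·1 + (-41/24)·1 = 1 ✓
b·c: 1331/2184·13/11 + 625/336·4/5 + (-41/24)·1 = 1/2 ✓
b·c²: 1331/2184·169/121 + 625/336·16/25 + (-41/24)·1 = 1/3 ✓
b·Ac: 625/336·14/125 + (-41/24)·1/41 = 1/6 ✓
b·c³: 1331/2184·2197/1331 + 625/336·64/125 + (-41/24)·1 = 1/4 ✓
b·(c∘Ac): 625/336·56/625 + (-41/24)·1/41 = 1/8 ✓
b·Ac²: 625/336·182/1375 + (-41/24)·43/451 = 1/12 ✓
b·A²c: (-41/24)·(-1/41) = 1/24 ✓; 4 stages ⇒ order 4.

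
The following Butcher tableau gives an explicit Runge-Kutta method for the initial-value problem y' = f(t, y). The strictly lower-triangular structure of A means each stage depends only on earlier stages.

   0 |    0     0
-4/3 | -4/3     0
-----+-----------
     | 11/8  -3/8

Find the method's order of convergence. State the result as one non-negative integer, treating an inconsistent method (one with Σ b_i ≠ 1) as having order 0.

b = (11/8, -3/8)
c = (0, -4/3)
Σ b_i: 11/8·1 + (-3/8)·1 = 1 ✓
b·c: (-3/8)·(-4/3) = 1/2 ✓; 2 stages ⇒ order 2.

2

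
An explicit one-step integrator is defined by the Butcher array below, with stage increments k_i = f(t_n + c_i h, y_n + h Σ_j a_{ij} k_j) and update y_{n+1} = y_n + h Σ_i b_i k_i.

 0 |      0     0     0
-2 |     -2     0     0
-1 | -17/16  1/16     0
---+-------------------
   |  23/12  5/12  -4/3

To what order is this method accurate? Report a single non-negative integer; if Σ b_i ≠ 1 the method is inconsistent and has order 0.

b = (23/12, 5/12, -4/3)
c = (0, -2, -1)
Ac = (0, 0, -1/8)
Σ b_i: 23/12·1 + 5/12·1 + (-4/3)·1 = 1 ✓
b·c: 5/12·(-2) + (-4/3)·(-1) = 1/2 ✓
b·c²: 5/12·4 + (-4/3)·1 = 1/3 ✓
b·Ac: (-4/3)·(-1/8) = 1/6 ✓; 3 stages ⇒ order 3.

3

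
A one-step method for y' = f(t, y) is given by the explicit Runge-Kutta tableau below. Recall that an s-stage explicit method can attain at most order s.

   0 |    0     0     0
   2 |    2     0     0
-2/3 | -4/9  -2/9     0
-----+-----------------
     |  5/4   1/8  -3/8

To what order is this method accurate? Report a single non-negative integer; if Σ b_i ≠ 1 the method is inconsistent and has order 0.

b = (5/4, 1/8, -3/8)
c = (0, 2, -2/3)
Ac = (0, 0, -4/9)
Σ b_i: 5/4·1 + 1/8·1 + (-3/8)·1 = 1 ✓
b·c: 1/8·2 + (-3/8)·(-2/3) = 1/2 ✓
b·c²: 1/8·4 + (-3/8)·4/9 = 1/3 ✓
b·Ac: (-3/8)·(-4/9) = 1/6 ✓; 3 stages ⇒ order 3.

3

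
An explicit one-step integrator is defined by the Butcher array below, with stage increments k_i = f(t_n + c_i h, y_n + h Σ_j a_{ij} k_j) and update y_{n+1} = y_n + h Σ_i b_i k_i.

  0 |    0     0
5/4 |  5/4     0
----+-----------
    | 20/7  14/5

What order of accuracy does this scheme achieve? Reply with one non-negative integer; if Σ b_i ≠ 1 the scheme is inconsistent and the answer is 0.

b = (20/7, 14/5)
c = (0, 5/4)
Σ b_i: 20/7·1 + 14/5·1 = 198/35 ≠ 1 ⇒ order 0.

0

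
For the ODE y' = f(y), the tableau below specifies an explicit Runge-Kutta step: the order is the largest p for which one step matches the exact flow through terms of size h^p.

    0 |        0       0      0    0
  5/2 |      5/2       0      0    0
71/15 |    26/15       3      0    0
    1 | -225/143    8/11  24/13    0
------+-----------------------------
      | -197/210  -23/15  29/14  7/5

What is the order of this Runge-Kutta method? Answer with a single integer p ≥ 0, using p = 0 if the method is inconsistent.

b = (-197/210, -23/15, 29/14, 7/5)
c = (0, 5/2, 71/15, 1)
Ac = (0, 0, 15/2, 7548/715)
Σ b_i: (-197/210)·1 + (-23/15)·1 + 29/14·1 + 7/5·1 = 1 ✓
b·c: (-23/15)·5/2 + 29/14·71/15 + 7/5·1 = 258/35 ≠ 1/2 ⇒ order 1.

1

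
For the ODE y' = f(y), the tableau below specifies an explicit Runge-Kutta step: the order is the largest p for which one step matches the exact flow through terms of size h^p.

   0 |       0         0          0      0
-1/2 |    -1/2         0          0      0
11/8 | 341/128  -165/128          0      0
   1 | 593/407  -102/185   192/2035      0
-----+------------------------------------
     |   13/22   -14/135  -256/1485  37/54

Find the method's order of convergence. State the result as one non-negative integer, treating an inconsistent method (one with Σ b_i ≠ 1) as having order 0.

b = (13/22, -14/135, -256/1485, 37/54)
c = (0, -1/2, 11/8, 1)
Ac = (0, 0, 165/256, 15/37)
Σ b_i: 13/22·1 + (-14/135)·1 + (-256/1485)·1 + 37/54·1 = 1 ✓
b·c: (-14/135)·(-1/2) + (-256/1485)·11/8 + 37/54·1 = 1/2 ✓
b·c²: (-14/135)·1/4 + (-256/1485)·121/64 + 37/54·1 = 1/3 ✓
b·Ac: (-256/1485)·165/256 + 37/54·15/37 = 1/6 ✓
b·c³: (-14/135)·(-1/8) + (-256/1485)·1331/512 + 37/54·1 = 1/4 ✓
b·(c∘Ac): (-256/1485)·1815/2048 + 37/54·15/37 = 1/8 ✓
b·Ac²: (-256/1485)·(-165/512) + 37/54·3/74 = 1/12 ✓
b·A²c: 37/54·9/148 = 1/24 ✓; 4 stages ⇒ order 4.

4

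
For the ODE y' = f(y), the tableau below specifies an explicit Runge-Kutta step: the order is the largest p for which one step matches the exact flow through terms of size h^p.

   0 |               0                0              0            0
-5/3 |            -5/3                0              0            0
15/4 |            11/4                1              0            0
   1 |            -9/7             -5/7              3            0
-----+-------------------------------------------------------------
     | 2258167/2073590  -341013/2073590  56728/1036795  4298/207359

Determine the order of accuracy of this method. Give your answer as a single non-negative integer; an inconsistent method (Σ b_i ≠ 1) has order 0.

3

b = (2258167/2073590, -341013/2073590, 56728/1036795, 4298/207359)
c = (0, -5/3, 15/4, 1)
Ac = (0, 0, -5/3, 1045/84)
Σ b_i: 2258167/2073590·1 + (-341013/2073590)·1 + 56728/1036795·1 + 4298/207359·1 = 1 ✓
b·c: (-341013/2073590)·(-5/3) + 56728/1036795·15/4 + 4298/207359·1 = 1/2 ✓
b·c²: (-341013/2073590)·25/9 + 56728/1036795·225/16 + 4298/207359·1 = 1/3 ✓
b·Ac: 56728/1036795·(-5/3) + 4298/207359·1045/84 = 1/6 ✓
b·c³: (-341013/2073590)·(-125/27) + 56728/1036795·3375/64 + 4298/207359·1 = 54754381/14929848 ≠ 1/4 ⇒ order 3.
b·(c∘Ac): 56728/1036795·(-25/4) + 4298/207359·1045/84 = -104645/1244154 ≠ 1/8
b·Ac²: 56728/1036795·25/9 + 4298/207359·40525/1008 = 14710295/14929848 ≠ 1/12
b·A²c: 4298/207359·(-5) = -21490/207359 ≠ 1/24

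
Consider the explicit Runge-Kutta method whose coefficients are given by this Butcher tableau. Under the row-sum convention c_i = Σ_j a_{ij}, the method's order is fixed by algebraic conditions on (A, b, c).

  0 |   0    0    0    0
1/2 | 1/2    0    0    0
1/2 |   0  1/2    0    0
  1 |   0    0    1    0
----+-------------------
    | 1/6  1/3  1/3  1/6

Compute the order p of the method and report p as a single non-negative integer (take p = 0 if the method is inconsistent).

4

b = (1/6, 1/3, 1/3, 1/6)
c = (0, 1/2, 1/2, 1)
Ac = (0, 0, 1/4, 1/2)
Σ b_i: 1/6·1 + 1/3·1 + 1/3·1 + 1/6·1 = 1 ✓
b·c: 1/3·1/2 + 1/3·1/2 + 1/6·1 = 1/2 ✓
b·c²: 1/3·1/4 + 1/3·1/4 + 1/6·1 = 1/3 ✓
b·Ac: 1/3·1/4 + 1/6·1/2 = 1/6 ✓
b·c³: 1/3·1/8 + 1/3·1/8 + 1/6·1 = 1/4 ✓
b·(c∘Ac): 1/3·1/8 + 1/6·1/2 = 1/8 ✓
b·Ac²: 1/3·1/8 + 1/6·1/4 = 1/12 ✓
b·A²c: 1/6·1/4 = 1/24 ✓; 4 stages ⇒ order 4.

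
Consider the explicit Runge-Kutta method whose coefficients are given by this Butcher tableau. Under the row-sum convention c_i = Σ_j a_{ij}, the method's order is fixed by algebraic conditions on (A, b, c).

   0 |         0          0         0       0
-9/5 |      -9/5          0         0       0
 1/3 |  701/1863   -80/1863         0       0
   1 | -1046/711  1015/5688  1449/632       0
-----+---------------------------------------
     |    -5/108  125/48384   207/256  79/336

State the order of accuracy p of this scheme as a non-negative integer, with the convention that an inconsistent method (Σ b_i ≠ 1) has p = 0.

4

b = (-5/108, 125/48384, 207/256, 79/336)
c = (0, -9/5, 1/3, 1)
Ac = (0, 0, 16/207, 35/79)
Σ b_i: (-5/108)·1 + 125/48384·1 + 207/256·1 + 79/336·1 = 1 ✓
b·c: 125/48384·(-9/5) + 207/256·1/3 + 79/336·1 = 1/2 ✓
b·c²: 125/48384·81/25 + 207/256·1/9 + 79/336·1 = 1/3 ✓
b·Ac: 207/256·16/207 + 79/336·35/79 = 1/6 ✓
b·c³: 125/48384·(-729/125) + 207/256·1/27 + 79/336·1 = 1/4 ✓
b·(c∘Ac): 207/256·16/621 + 79/336·35/79 = 1/8 ✓
b·Ac²: 207/256·(-16/115) + 79/336·329/395 = 1/12 ✓
b·A²c: 79/336·14/79 = 1/24 ✓; 4 stages ⇒ order 4.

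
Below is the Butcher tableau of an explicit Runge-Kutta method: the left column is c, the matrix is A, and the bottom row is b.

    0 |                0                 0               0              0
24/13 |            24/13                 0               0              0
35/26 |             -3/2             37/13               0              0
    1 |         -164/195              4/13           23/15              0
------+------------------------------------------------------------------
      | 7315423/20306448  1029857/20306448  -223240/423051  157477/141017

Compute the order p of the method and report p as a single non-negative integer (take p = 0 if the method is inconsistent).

b = (7315423/20306448, 1029857/20306448, -223240/423051, 157477/141017)
c = (0, 24/13, 35/26, 1)
Ac = (0, 0, 888/169, 2669/1014)
Σ b_i: 7315423/20306448·1 + 1029857/20306448·1 + (-223240/423051)·1 + 157477/141017·1 = 1 ✓
b·c: 1029857/20306448·24/13 + (-223240/423051)·35/26 + 157477/141017·1 = 1/2 ✓
b·c²: 1029857/20306448·576/169 + (-223240/423051)·1225/676 + 157477/141017·1 = 1/3 ✓
b·Ac: (-223240/423051)·888/169 + 157477/141017·2669/1014 = 1/6 ✓
b·c³: 1029857/20306448·13824/2197 + (-223240/423051)·42875/17576 + 157477/141017·1 = 10623296/71495619 ≠ 1/4 ⇒ order 3.
b·(c∘Ac): (-223240/423051)·15540/2197 + 157477/141017·2669/1014 = -1474319731/1858886094 ≠ 1/8
b·Ac²: (-223240/423051)·21312/2197 + 157477/141017·100903/26364 = -18584981/21998652 ≠ 1/12
b·A²c: 157477/141017·6808/845 = 1072103416/119159365 ≠ 1/24

3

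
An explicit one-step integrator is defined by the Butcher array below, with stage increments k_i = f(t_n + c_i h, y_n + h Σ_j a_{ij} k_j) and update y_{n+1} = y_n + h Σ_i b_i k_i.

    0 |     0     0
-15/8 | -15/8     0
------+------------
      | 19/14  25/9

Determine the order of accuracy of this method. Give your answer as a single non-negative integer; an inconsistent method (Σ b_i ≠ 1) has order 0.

0

b = (19/14, 25/9)
c = (0, -15/8)
Σ b_i: 19/14·1 + 25/9·1 = 521/126 ≠ 1 ⇒ order 0.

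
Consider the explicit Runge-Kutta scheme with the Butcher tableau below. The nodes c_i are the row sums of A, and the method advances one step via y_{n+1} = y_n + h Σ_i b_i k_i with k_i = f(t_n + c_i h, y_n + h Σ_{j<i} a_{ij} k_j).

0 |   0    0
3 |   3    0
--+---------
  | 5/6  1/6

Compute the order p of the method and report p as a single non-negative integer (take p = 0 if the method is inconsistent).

2

b = (5/6, 1/6)
c = (0, 3)
Σ b_i: 5/6·1 + 1/6·1 = 1 ✓
b·c: 1/6·3 = 1/2 ✓; 2 stages ⇒ order 2.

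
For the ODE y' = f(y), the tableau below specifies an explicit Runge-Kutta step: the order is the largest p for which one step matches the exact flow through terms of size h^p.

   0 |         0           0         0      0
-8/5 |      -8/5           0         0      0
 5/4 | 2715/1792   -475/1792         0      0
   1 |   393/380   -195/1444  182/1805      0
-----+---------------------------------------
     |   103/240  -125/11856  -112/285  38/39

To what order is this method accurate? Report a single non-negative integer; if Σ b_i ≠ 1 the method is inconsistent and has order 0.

b = (103/240, -125/11856, -112/285, 38/39)
c = (0, -8/5, 5/4, 1)
Ac = (0, 0, 95/224, 13/38)
Σ b_i: 103/240·1 + (-125/11856)·1 + (-112/285)·1 + 38/39·1 = 1 ✓
b·c: (-125/11856)·(-8/5) + (-112/285)·5/4 + 38/39·1 = 1/2 ✓
b·c²: (-125/11856)·64/25 + (-112/285)·25/16 + 38/39·1 = 1/3 ✓
b·Ac: (-112/285)·95/224 + 38/39·13/38 = 1/6 ✓
b·c³: (-125/11856)·(-512/125) + (-112/285)·125/64 + 38/39·1 = 1/4 ✓
b·(c∘Ac): (-112/285)·475/896 + 38/39·13/38 = 1/8 ✓
b·Ac²: (-112/285)·(-19/28) + 38/39·(-143/760) = 1/12 ✓
b·A²c: 38/39·13/304 = 1/24 ✓; 4 stages ⇒ order 4.

4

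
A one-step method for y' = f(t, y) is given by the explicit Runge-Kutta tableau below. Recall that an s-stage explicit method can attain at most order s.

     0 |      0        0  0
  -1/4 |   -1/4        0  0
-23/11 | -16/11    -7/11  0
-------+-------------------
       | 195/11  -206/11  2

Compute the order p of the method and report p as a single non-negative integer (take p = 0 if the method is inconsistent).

b = (195/11, -206/11, 2)
c = (0, -1/4, -23/11)
Ac = (0, 0, 7/44)
Σ b_i: 195/11·1 + (-206/11)·1 + 2·1 = 1 ✓
b·c: (-206/11)·(-1/4) + 2·(-23/11) = 1/2 ✓
b·c²: (-206/11)·1/16 + 2·529/121 = 7331/968 ≠ 1/3 ⇒ order 2.
b·Ac: 2·7/44 = 7/22 ≠ 1/6

2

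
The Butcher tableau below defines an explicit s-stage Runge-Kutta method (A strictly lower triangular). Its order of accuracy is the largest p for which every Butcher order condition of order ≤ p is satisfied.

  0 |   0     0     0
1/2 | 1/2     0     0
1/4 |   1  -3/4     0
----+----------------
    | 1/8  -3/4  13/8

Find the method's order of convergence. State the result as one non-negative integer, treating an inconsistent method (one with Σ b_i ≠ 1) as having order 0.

b = (1/8, -3/4, 13/8)
c = (0, 1/2, 1/4)
Ac = (0, 0, -3/8)
Σ b_i: 1/8·1 + (-3/4)·1 + 13/8·1 = 1 ✓
b·c: (-3/4)·1/2 + 13/8·1/4 = 1/32 ≠ 1/2 ⇒ order 1.

1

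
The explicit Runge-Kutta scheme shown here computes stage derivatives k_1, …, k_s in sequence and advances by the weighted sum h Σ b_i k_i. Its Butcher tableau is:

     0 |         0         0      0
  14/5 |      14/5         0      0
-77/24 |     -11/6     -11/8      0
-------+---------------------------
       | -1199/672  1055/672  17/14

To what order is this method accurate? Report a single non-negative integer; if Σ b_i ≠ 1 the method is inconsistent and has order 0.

b = (-1199/672, 1055/672, 17/14)
c = (0, 14/5, -77/24)
Ac = (0, 0, -77/20)
Σ b_i: (-1199/672)·1 + 1055/672·1 + 17/14·1 = 1 ✓
b·c: 1055/672·14/5 + 17/14·(-77/24) = 1/2 ✓
b·c²: 1055/672·196/25 + 17/14·5929/576 = 142891/5760 ≠ 1/3 ⇒ order 2.
b·Ac: 17/14·(-77/20) = -187/40 ≠ 1/6

2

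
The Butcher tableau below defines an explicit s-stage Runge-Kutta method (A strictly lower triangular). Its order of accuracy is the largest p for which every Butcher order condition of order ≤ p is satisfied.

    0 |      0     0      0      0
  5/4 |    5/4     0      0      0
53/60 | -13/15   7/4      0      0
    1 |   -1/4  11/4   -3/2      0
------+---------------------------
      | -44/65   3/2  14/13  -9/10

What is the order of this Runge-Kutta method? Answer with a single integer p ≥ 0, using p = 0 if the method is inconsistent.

1

b = (-44/65, 3/2, 14/13, -9/10)
c = (0, 5/4, 53/60, 1)
Ac = (0, 0, 35/16, 169/80)
Σ b_i: (-44/65)·1 + 3/2·1 + 14/13·1 + (-9/10)·1 = 1 ✓
b·c: 3/2·5/4 + 14/13·53/60 + (-9/10)·1 = 601/312 ≠ 1/2 ⇒ order 1.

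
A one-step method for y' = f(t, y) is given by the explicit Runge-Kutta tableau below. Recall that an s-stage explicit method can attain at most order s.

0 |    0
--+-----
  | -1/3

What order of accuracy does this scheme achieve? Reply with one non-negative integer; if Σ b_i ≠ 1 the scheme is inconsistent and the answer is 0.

b = (-1/3)
c = (0)
Σ b_i: (-1/3)·1 = -1/3 ≠ 1 ⇒ order 0.

0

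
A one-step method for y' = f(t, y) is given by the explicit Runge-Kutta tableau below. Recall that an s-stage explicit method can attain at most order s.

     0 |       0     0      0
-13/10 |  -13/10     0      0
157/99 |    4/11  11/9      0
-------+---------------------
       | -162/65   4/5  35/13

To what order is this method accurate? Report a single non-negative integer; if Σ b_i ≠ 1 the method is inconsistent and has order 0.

b = (-162/65, 4/5, 35/13)
c = (0, -13/10, 157/99)
Ac = (0, 0, -143/90)
Σ b_i: (-162/65)·1 + 4/5·1 + 35/13·1 = 1 ✓
b·c: 4/5·(-13/10) + 35/13·157/99 = 103913/32175 ≠ 1/2 ⇒ order 1.

1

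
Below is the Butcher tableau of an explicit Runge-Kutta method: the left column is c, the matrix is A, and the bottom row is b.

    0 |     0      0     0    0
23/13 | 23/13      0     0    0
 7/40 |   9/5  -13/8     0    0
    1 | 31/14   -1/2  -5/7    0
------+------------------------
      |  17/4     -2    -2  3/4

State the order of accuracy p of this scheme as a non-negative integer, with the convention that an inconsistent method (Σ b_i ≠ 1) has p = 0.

1

b = (17/4, -2, -2, 3/4)
c = (0, 23/13, 7/40, 1)
Ac = (0, 0, -23/8, -105/104)
Σ b_i: 17/4·1 + (-2)·1 + (-2)·1 + 3/4·1 = 1 ✓
b·c: (-2)·23/13 + (-2)·7/40 + 3/4·1 = -204/65 ≠ 1/2 ⇒ order 1.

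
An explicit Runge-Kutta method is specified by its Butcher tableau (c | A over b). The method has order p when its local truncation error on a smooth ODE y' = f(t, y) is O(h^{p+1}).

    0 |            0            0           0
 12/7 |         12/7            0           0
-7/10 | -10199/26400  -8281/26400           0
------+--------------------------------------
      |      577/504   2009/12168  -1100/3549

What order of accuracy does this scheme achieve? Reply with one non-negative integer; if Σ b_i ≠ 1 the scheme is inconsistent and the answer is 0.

3

b = (577/504, 2009/12168, -1100/3549)
c = (0, 12/7, -7/10)
Ac = (0, 0, -1183/2200)
Σ b_i: 577/504·1 + 2009/12168·1 + (-1100/3549)·1 = 1 ✓
b·c: 2009/12168·12/7 + (-1100/3549)·(-7/10) = 1/2 ✓
b·c²: 2009/12168·144/49 + (-1100/3549)·49/100 = 1/3 ✓
b·Ac: (-1100/3549)·(-1183/2200) = 1/6 ✓; 3 stages ⇒ order 3.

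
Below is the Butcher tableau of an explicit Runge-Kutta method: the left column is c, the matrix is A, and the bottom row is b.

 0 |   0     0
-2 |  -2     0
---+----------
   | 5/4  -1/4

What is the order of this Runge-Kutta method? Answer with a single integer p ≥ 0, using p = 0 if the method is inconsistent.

2

b = (5/4, -1/4)
c = (0, -2)
Σ b_i: 5/4·1 + (-1/4)·1 = 1 ✓
b·c: (-1/4)·(-2) = 1/2 ✓; 2 stages ⇒ order 2.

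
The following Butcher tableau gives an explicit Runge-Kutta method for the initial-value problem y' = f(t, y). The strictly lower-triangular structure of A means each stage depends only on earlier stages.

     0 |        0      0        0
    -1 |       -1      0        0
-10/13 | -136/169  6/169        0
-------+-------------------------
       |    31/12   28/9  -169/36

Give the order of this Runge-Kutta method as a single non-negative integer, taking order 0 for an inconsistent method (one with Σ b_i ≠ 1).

b = (31/12, 28/9, -169/36)
c = (0, -1, -10/13)
Ac = (0, 0, -6/169)
Σ b_i: 31/12·1 + 28/9·1 + (-169/36)·1 = 1 ✓
b·c: 28/9·(-1) + (-169/36)·(-10/13) = 1/2 ✓
b·c²: 28/9·1 + (-169/36)·100/169 = 1/3 ✓
b·Ac: (-169/36)·(-6/169) = 1/6 ✓; 3 stages ⇒ order 3.

3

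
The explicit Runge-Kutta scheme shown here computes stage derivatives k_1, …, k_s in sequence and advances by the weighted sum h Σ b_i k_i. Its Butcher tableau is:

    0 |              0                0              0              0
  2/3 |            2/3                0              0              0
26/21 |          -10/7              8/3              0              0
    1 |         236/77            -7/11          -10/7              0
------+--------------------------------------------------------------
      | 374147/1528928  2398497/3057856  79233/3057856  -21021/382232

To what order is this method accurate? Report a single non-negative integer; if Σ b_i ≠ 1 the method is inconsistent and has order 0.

3

b = (374147/1528928, 2398497/3057856, 79233/3057856, -21021/382232)
c = (0, 2/3, 26/21, 1)
Ac = (0, 0, 16/9, -1182/539)
Σ b_i: 374147/1528928·1 + 2398497/3057856·1 + 79233/3057856·1 + (-21021/382232)·1 = 1 ✓
b·c: 2398497/3057856·2/3 + 79233/3057856·26/21 + (-21021/382232)·1 = 1/2 ✓
b·c²: 2398497/3057856·4/9 + 79233/3057856·676/441 + (-21021/382232)·1 = 1/3 ✓
b·Ac: 79233/3057856·16/9 + (-21021/382232)·(-1182/539) = 1/6 ✓
b·c³: 2398497/3057856·8/27 + 79233/3057856·17576/9261 + (-21021/382232)·1 = 779479/3440088 ≠ 1/4 ⇒ order 3.
b·(c∘Ac): 79233/3057856·416/189 + (-21021/382232)·(-1182/539) = 305539/1720044 ≠ 1/8
b·Ac²: 79233/3057856·32/27 + (-21021/382232)·(-27988/11319) = 501763/3010077 ≠ 1/12
b·A²c: (-21021/382232)·(-160/63) = 20020/143337 ≠ 1/24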